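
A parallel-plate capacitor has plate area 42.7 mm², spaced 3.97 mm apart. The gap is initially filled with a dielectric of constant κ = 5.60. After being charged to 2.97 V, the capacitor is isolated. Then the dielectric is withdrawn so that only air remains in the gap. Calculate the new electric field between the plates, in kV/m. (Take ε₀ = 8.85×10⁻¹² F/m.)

A = 42.7 mm² = 4.27×10⁻⁵ m².
Initially C₁ = κε₀A/d = 5.60 × 8.85×10⁻¹² × 4.27×10⁻⁵ / 3.97×10⁻³ = 5.33×10⁻¹³ F.
E₁ = 7.48×10² V/m.
Isolated ⇒ Q is held fixed. V₂ = Q/C₂ = V₁/0.179; E = V/d, so E₂/E₁ = (V₂/V₁)(d₁/d₂) = 5.60.
E₂ = 5.60 × 7.48×10² = 4.19×10³ V/m.

E ≈ 4.19 kV/m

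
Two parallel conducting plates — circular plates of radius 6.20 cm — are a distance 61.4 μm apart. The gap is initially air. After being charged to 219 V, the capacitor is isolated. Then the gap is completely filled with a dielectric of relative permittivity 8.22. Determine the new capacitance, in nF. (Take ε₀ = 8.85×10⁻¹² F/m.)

A = π(6.20 cm)² = 1.21×10⁻² m².
Initially C₁ = ε₀A/d = 8.85×10⁻¹² × 1.21×10⁻² / 6.14×10⁻⁵ = 1.74×10⁻⁹ F.
C = κε₀A/d scales with κ, so C₂/C₁ = κ = 8.22.
C₂ = 8.22 × 1.74×10⁻⁹ = 1.43×10⁻⁸ F.

C ≈ 14.3 nF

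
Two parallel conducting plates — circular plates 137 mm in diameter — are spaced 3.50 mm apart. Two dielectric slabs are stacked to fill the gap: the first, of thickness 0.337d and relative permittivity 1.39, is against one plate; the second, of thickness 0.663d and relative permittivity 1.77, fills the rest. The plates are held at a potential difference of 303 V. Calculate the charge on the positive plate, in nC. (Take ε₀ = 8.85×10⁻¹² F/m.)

A = π(137/2 mm)² = 1.47×10⁻² m².
Stacked slabs ⇒ two capacitors in series, each with the full plate area.
C₁ = κ₁ε₀A/d₁ = 1.39 × 8.85×10⁻¹² × 1.47×10⁻² / 1.18×10⁻³ = 1.54×10⁻¹⁰ F.
C₂ = κ₂ε₀A/d₂ = 1.77 × 8.85×10⁻¹² × 1.47×10⁻² / 2.32×10⁻³ = 9.95×10⁻¹¹ F.
C = (1/C₁ + 1/C₂)⁻¹ = 6.04×10⁻¹¹ F.
Q = CV = 6.04×10⁻¹¹ × 303 = 1.83×10⁻⁸ C.

Q ≈ 18.3 nC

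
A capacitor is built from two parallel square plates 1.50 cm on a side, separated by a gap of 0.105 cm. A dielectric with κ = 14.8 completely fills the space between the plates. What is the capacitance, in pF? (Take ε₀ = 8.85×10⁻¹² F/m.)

A = (1.50 cm)² = 2.25×10⁻⁴ m².
C = κε₀A/d = 14.8 × 8.85×10⁻¹² × 2.25×10⁻⁴ / 1.05×10⁻³ = 2.81×10⁻¹¹ F.

28.1 pF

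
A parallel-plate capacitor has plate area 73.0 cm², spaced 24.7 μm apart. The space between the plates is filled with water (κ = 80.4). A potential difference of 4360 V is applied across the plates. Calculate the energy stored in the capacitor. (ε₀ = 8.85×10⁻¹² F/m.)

U ≈ 2.00 J

A = 73.0 cm² = 7.30×10⁻³ m².
C = κε₀A/d = 80.4 × 8.85×10⁻¹² × 7.30×10⁻³ / 2.47×10⁻⁵ = 2.10×10⁻⁷ F.
U = ½CV² = ½ × 2.10×10⁻⁷ × (4360)² = 2.00 J.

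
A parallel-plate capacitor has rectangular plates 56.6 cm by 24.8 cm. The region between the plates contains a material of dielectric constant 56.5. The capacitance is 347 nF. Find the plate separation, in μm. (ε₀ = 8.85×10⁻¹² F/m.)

d ≈ 202 μm

A = 56.6 × 24.8 cm² = 0.140 m².
d = κε₀A/C = 56.5 × 8.85×10⁻¹² × 0.140 / 3.47×10⁻⁷ = 2.02×10⁻⁴ m.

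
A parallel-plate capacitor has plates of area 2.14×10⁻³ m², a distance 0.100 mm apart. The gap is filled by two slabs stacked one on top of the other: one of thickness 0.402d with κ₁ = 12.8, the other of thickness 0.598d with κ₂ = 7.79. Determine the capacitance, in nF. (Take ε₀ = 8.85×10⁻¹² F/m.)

1.75 nF

Stacked slabs ⇒ two capacitors in series, each with the full plate area.
C₁ = κ₁ε₀A/d₁ = 12.8 × 8.85×10⁻¹² × 2.14×10⁻³ / 4.02×10⁻⁵ = 6.03×10⁻⁹ F.
C₂ = κ₂ε₀A/d₂ = 7.79 × 8.85×10⁻¹² × 2.14×10⁻³ / 5.98×10⁻⁵ = 2.47×10⁻⁹ F.
C = (1/C₁ + 1/C₂)⁻¹ = 1.75×10⁻⁹ F.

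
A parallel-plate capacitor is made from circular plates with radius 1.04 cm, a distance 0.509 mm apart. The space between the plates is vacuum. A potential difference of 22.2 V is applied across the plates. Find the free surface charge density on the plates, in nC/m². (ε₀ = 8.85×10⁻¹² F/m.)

386 nC/m²

A = π(1.04 cm)² = 3.40×10⁻⁴ m².
C = ε₀A/d = 8.85×10⁻¹² × 3.40×10⁻⁴ / 5.09×10⁻⁴ = 5.91×10⁻¹² F.
σ = Q/A = CV/A = 5.91×10⁻¹² × 22.2 / 3.40×10⁻⁴ = 3.86×10⁻⁷ C/m².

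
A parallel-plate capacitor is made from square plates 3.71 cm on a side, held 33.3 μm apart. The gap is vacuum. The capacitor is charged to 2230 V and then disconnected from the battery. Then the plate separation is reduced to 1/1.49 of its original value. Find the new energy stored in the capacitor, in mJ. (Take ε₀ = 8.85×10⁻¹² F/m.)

A = (3.71 cm)² = 1.38×10⁻³ m².
Initially C₁ = ε₀A/d = 8.85×10⁻¹² × 1.38×10⁻³ / 3.33×10⁻⁵ = 3.66×10⁻¹⁰ F.
U₁ = 9.10×10⁻⁴ J.
Isolated ⇒ Q is held fixed. C₂ = 1.49 C₁ and U = Q²/(2C), so U₂/U₁ = C₁/C₂ = 0.671.
U₂ = 0.671 × 9.10×10⁻⁴ = 6.10×10⁻⁴ J.

0.610 mJ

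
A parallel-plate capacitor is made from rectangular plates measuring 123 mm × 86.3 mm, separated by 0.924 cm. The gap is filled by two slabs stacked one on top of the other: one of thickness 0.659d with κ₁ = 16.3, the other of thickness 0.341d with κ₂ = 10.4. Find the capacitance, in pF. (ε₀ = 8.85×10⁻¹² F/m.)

A = 123 × 86.3 mm² = 1.06×10⁻² m².
Stacked slabs ⇒ two capacitors in series, each with the full plate area.
C₁ = κ₁ε₀A/d₁ = 16.3 × 8.85×10⁻¹² × 1.06×10⁻² / 6.09×10⁻³ = 2.51×10⁻¹⁰ F.
C₂ = κ₂ε₀A/d₂ = 10.4 × 8.85×10⁻¹² × 1.06×10⁻² / 3.15×10⁻³ = 3.10×10⁻¹⁰ F.
C = (1/C₁ + 1/C₂)⁻¹ = 1.39×10⁻¹⁰ F.

C ≈ 139 pF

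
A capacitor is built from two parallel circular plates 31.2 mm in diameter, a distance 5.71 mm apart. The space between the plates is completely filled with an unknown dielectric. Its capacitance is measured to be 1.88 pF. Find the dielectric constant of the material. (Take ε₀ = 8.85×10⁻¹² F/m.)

A = π(31.2/2 mm)² = 7.65×10⁻⁴ m².
κ = Cd/(ε₀A) = 1.88×10⁻¹² × 5.71×10⁻³ / (8.85×10⁻¹² × 7.65×10⁻⁴) = 1.59.

1.59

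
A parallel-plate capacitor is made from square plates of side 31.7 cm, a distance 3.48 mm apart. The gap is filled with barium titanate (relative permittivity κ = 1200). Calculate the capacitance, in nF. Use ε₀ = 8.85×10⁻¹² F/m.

C ≈ 307 nF

A = (31.7 cm)² = 0.100 m².
C = κε₀A/d = 1200 × 8.85×10⁻¹² × 0.100 / 3.48×10⁻³ = 3.07×10⁻⁷ F.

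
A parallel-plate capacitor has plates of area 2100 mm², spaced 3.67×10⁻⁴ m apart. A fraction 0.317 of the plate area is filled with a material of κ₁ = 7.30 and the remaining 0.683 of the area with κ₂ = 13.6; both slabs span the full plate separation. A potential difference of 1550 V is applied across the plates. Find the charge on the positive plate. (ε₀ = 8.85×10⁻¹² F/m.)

0.911 μC

A = 2100 mm² = 2.10×10⁻³ m².
Side-by-side slabs ⇒ two capacitors in parallel, each spanning the full gap.
C₁ = κ₁ε₀A₁/d = 7.30 × 8.85×10⁻¹² × 6.66×10⁻⁴ / 3.67×10⁻⁴ = 1.17×10⁻¹⁰ F.
C₂ = κ₂ε₀A₂/d = 13.6 × 8.85×10⁻¹² × 1.43×10⁻³ / 3.67×10⁻⁴ = 4.70×10⁻¹⁰ F.
C = C₁ + C₂ = 5.88×10⁻¹⁰ F.
Q = CV = 5.88×10⁻¹⁰ × 1550 = 9.11×10⁻⁷ C.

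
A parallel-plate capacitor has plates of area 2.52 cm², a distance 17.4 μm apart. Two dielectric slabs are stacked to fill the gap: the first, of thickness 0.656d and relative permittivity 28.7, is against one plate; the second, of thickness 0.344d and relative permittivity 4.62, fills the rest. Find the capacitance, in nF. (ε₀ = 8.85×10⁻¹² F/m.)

1.32 nF

A = 2.52 cm² = 2.52×10⁻⁴ m².
Stacked slabs ⇒ two capacitors in series, each with the full plate area.
C₁ = κ₁ε₀A/d₁ = 28.7 × 8.85×10⁻¹² × 2.52×10⁻⁴ / 1.14×10⁻⁵ = 5.61×10⁻⁹ F.
C₂ = κ₂ε₀A/d₂ = 4.62 × 8.85×10⁻¹² × 2.52×10⁻⁴ / 5.99×10⁻⁶ = 1.72×10⁻⁹ F.
C = (1/C₁ + 1/C₂)⁻¹ = 1.32×10⁻⁹ F.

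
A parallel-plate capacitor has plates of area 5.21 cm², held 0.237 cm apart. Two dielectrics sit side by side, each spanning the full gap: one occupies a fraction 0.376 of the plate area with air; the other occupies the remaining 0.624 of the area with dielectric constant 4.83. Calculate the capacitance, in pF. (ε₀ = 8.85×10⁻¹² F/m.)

A = 5.21 cm² = 5.21×10⁻⁴ m².
Side-by-side slabs ⇒ two capacitors in parallel, each spanning the full gap.
C₁ = κ₁ε₀A₁/d = 1.00 × 8.85×10⁻¹² × 1.96×10⁻⁴ / 2.37×10⁻³ = 7.32×10⁻¹³ F.
C₂ = κ₂ε₀A₂/d = 4.83 × 8.85×10⁻¹² × 3.25×10⁻⁴ / 2.37×10⁻³ = 5.86×10⁻¹² F.
C = C₁ + C₂ = 6.60×10⁻¹² F.

6.60 pF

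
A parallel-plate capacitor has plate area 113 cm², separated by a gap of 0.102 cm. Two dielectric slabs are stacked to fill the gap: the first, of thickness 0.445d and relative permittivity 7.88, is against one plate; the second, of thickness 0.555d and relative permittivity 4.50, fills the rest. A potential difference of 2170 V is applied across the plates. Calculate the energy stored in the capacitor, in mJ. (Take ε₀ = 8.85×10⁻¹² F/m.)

A = 113 cm² = 1.13×10⁻² m².
Stacked slabs ⇒ two capacitors in series, each with the full plate area.
C₁ = κ₁ε₀A/d₁ = 7.88 × 8.85×10⁻¹² × 1.13×10⁻² / 4.54×10⁻⁴ = 1.74×10⁻⁹ F.
C₂ = κ₂ε₀A/d₂ = 4.50 × 8.85×10⁻¹² × 1.13×10⁻² / 5.66×10⁻⁴ = 7.95×10⁻¹⁰ F.
C = (1/C₁ + 1/C₂)⁻¹ = 5.45×10⁻¹⁰ F.
U = ½CV² = ½ × 5.45×10⁻¹⁰ × (2170)² = 1.28×10⁻³ J.

U ≈ 1.28 mJ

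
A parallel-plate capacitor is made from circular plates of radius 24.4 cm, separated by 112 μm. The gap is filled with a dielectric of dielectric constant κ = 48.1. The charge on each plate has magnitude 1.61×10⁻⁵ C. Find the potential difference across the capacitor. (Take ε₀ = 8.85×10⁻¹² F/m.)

22.6 V

A = π(24.4 cm)² = 0.187 m².
C = κε₀A/d = 48.1 × 8.85×10⁻¹² × 0.187 / 1.12×10⁻⁴ = 7.11×10⁻⁷ F.
V = Q/C = 1.61×10⁻⁵ / 7.11×10⁻⁷ = 22.6 V.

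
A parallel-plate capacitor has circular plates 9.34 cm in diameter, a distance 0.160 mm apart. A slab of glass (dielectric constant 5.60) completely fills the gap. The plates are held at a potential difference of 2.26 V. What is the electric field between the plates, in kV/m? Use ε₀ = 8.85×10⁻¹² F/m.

14.1 kV/m

E = V/d = 2.26 / 1.60×10⁻⁴ = 1.41×10⁴ V/m.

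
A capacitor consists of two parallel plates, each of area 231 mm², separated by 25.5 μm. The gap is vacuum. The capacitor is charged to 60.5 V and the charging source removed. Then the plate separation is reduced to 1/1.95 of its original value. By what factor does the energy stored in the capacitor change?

0.513

Isolated ⇒ Q is held fixed.
C₂ = 1.95 C₁ and U = Q²/(2C), so U₂/U₁ = C₁/C₂ = 0.513.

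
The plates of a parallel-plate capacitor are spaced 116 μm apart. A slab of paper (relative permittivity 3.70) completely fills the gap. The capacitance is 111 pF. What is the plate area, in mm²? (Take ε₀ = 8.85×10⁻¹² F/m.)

A ≈ 393 mm²

A = Cd/(κε₀) = 1.11×10⁻¹⁰ × 1.16×10⁻⁴ / (3.70 × 8.85×10⁻¹²) = 3.93×10⁻⁴ m².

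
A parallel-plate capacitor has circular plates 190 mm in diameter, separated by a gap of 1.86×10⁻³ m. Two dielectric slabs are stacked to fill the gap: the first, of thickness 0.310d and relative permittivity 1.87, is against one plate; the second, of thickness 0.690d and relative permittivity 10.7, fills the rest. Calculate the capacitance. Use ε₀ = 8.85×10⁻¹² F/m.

A = π(190/2 mm)² = 2.84×10⁻² m².
Stacked slabs ⇒ two capacitors in series, each with the full plate area.
C₁ = κ₁ε₀A/d₁ = 1.87 × 8.85×10⁻¹² × 2.84×10⁻² / 5.77×10⁻⁴ = 8.14×10⁻¹⁰ F.
C₂ = κ₂ε₀A/d₂ = 10.7 × 8.85×10⁻¹² × 2.84×10⁻² / 1.28×10⁻³ = 2.09×10⁻⁹ F.
C = (1/C₁ + 1/C₂)⁻¹ = 5.86×10⁻¹⁰ F.

0.586 nF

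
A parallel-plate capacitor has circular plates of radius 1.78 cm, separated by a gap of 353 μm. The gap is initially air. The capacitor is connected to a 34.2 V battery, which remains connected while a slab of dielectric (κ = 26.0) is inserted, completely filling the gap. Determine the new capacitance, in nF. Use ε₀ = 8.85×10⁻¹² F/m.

0.649 nF

A = π(1.78 cm)² = 9.95×10⁻⁴ m².
Initially C₁ = ε₀A/d = 8.85×10⁻¹² × 9.95×10⁻⁴ / 3.53×10⁻⁴ = 2.50×10⁻¹¹ F.
C = κε₀A/d scales with κ, so C₂/C₁ = κ = 26.0.
C₂ = 26.0 × 2.50×10⁻¹¹ = 6.49×10⁻¹⁰ F.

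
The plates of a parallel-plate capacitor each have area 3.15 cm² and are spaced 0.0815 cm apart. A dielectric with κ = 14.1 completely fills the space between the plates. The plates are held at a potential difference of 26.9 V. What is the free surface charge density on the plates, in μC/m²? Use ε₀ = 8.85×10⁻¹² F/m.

A = 3.15 cm² = 3.15×10⁻⁴ m².
C = κε₀A/d = 14.1 × 8.85×10⁻¹² × 3.15×10⁻⁴ / 8.15×10⁻⁴ = 4.82×10⁻¹¹ F.
σ = Q/A = CV/A = 4.82×10⁻¹¹ × 26.9 / 3.15×10⁻⁴ = 4.12×10⁻⁶ C/m².

σ ≈ 4.12 μC/m²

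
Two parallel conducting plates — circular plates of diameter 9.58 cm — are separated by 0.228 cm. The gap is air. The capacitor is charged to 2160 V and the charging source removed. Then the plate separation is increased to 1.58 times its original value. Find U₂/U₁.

Isolated ⇒ Q is held fixed.
C₂ = 0.633 C₁ and U = Q²/(2C), so U₂/U₁ = C₁/C₂ = 1.58.

1.58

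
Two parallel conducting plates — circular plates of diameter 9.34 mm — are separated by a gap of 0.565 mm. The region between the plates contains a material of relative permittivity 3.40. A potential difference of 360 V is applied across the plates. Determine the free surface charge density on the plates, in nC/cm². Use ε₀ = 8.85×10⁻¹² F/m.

A = π(9.34/2 mm)² = 6.85×10⁻⁵ m².
C = κε₀A/d = 3.40 × 8.85×10⁻¹² × 6.85×10⁻⁵ / 5.65×10⁻⁴ = 3.65×10⁻¹² F.
σ = Q/A = CV/A = 3.65×10⁻¹² × 360 / 6.85×10⁻⁵ = 1.92×10⁻⁵ C/m².

σ ≈ 1.92 nC/cm²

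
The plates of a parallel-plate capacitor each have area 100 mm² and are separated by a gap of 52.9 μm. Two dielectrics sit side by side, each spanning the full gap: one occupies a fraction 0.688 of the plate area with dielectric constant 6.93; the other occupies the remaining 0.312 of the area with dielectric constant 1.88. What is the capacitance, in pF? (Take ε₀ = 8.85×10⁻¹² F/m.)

C ≈ 89.6 pF

A = 100 mm² = 1.00×10⁻⁴ m².
Side-by-side slabs ⇒ two capacitors in parallel, each spanning the full gap.
C₁ = κ₁ε₀A₁/d = 6.93 × 8.85×10⁻¹² × 6.88×10⁻⁵ / 5.29×10⁻⁵ = 7.98×10⁻¹¹ F.
C₂ = κ₂ε₀A₂/d = 1.88 × 8.85×10⁻¹² × 3.12×10⁻⁵ / 5.29×10⁻⁵ = 9.81×10⁻¹² F.
C = C₁ + C₂ = 8.96×10⁻¹¹ F.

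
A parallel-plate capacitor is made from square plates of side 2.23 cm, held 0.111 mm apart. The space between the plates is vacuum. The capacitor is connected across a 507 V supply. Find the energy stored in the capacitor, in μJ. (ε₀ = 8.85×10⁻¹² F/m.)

U ≈ 5.10 μJ

A = (2.23 cm)² = 4.97×10⁻⁴ m².
C = ε₀A/d = 8.85×10⁻¹² × 4.97×10⁻⁴ / 1.11×10⁻⁴ = 3.96×10⁻¹¹ F.
U = ½CV² = ½ × 3.96×10⁻¹¹ × (507)² = 5.10×10⁻⁶ J.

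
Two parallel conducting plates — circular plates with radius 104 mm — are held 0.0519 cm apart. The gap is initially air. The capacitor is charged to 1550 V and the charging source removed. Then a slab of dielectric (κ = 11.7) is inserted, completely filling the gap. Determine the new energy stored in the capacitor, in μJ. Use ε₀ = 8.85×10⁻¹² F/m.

A = π(104 mm)² = 3.40×10⁻² m².
Initially C₁ = ε₀A/d = 8.85×10⁻¹² × 3.40×10⁻² / 5.19×10⁻⁴ = 5.79×10⁻¹⁰ F.
U₁ = 6.96×10⁻⁴ J.
Isolated ⇒ Q is held fixed. C₂ = 11.7 C₁ and U = Q²/(2C), so U₂/U₁ = C₁/C₂ = 0.0855.
U₂ = 0.0855 × 6.96×10⁻⁴ = 5.95×10⁻⁵ J.

U ≈ 59.5 μJ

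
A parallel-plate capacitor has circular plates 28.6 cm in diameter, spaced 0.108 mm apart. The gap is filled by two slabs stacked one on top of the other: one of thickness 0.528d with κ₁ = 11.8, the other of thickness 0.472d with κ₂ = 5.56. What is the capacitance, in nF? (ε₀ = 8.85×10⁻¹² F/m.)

A = π(28.6/2 cm)² = 6.42×10⁻² m².
Stacked slabs ⇒ two capacitors in series, each with the full plate area.
C₁ = κ₁ε₀A/d₁ = 11.8 × 8.85×10⁻¹² × 6.42×10⁻² / 5.70×10⁻⁵ = 1.18×10⁻⁷ F.
C₂ = κ₂ε₀A/d₂ = 5.56 × 8.85×10⁻¹² × 6.42×10⁻² / 5.10×10⁻⁵ = 6.20×10⁻⁸ F.
C = (1/C₁ + 1/C₂)⁻¹ = 4.06×10⁻⁸ F.

C ≈ 40.6 nF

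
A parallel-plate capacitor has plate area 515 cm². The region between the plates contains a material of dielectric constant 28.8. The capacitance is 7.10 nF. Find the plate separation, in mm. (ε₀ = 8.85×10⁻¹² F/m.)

1.85 mm

A = 515 cm² = 5.15×10⁻² m².
d = κε₀A/C = 28.8 × 8.85×10⁻¹² × 5.15×10⁻² / 7.10×10⁻⁹ = 1.85×10⁻³ m.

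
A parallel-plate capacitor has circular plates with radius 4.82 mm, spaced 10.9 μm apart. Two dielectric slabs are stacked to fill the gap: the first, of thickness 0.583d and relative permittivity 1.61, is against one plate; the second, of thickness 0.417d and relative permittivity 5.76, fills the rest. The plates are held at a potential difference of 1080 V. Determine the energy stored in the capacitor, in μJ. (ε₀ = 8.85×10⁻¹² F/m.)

U ≈ 79.5 μJ

A = π(4.82 mm)² = 7.30×10⁻⁵ m².
Stacked slabs ⇒ two capacitors in series, each with the full plate area.
C₁ = κ₁ε₀A/d₁ = 1.61 × 8.85×10⁻¹² × 7.30×10⁻⁵ / 6.35×10⁻⁶ = 1.64×10⁻¹⁰ F.
C₂ = κ₂ε₀A/d₂ = 5.76 × 8.85×10⁻¹² × 7.30×10⁻⁵ / 4.55×10⁻⁶ = 8.19×10⁻¹⁰ F.
C = (1/C₁ + 1/C₂)⁻¹ = 1.36×10⁻¹⁰ F.
U = ½CV² = ½ × 1.36×10⁻¹⁰ × (1080)² = 7.95×10⁻⁵ J.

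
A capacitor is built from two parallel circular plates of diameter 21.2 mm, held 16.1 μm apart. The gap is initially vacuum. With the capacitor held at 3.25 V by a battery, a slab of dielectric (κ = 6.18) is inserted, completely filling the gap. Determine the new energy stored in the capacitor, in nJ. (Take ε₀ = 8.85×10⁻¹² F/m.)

U ≈ 6.33 nJ

A = π(21.2/2 mm)² = 3.53×10⁻⁴ m².
Initially C₁ = ε₀A/d = 8.85×10⁻¹² × 3.53×10⁻⁴ / 1.61×10⁻⁵ = 1.94×10⁻¹⁰ F.
U₁ = 1.02×10⁻⁹ J.
Battery connected ⇒ V is held fixed. C₂ = 6.18 C₁ and U = ½CV², so U₂/U₁ = C₂/C₁ = 6.18.
U₂ = 6.18 × 1.02×10⁻⁹ = 6.33×10⁻⁹ J.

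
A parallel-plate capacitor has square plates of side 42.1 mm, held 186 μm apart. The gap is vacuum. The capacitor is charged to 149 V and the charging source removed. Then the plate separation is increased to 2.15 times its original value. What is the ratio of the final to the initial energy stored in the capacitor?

Isolated ⇒ Q is held fixed.
C₂ = 0.465 C₁ and U = Q²/(2C), so U₂/U₁ = C₁/C₂ = 2.15.

2.15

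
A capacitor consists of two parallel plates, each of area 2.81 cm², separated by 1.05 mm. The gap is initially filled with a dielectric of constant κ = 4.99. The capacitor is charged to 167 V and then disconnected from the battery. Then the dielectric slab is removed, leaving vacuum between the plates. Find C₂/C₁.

C₂/C₁ ≈ 0.200

C = κε₀A/d scales with κ, so C₂/C₁ = 1/κ = 1/4.99 = 0.200.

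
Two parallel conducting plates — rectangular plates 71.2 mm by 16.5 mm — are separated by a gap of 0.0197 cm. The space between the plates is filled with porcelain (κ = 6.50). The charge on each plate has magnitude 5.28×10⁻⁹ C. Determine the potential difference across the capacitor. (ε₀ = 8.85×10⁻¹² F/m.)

V ≈ 15.4 V

A = 71.2 × 16.5 mm² = 1.17×10⁻³ m².
C = κε₀A/d = 6.50 × 8.85×10⁻¹² × 1.17×10⁻³ / 1.97×10⁻⁴ = 3.43×10⁻¹⁰ F.
V = Q/C = 5.28×10⁻⁹ / 3.43×10⁻¹⁰ = 15.4 V.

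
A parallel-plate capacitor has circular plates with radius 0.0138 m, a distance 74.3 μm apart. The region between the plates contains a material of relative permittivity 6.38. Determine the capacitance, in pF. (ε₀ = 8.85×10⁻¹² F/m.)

A = π(0.0138 m)² = 5.98×10⁻⁴ m².
C = κε₀A/d = 6.38 × 8.85×10⁻¹² × 5.98×10⁻⁴ / 7.43×10⁻⁵ = 4.55×10⁻¹⁰ F.

455 pF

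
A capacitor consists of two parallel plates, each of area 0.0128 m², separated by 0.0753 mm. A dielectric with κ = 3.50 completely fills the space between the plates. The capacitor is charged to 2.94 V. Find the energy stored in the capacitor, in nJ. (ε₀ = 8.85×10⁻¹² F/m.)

U ≈ 22.8 nJ

C = κε₀A/d = 3.50 × 8.85×10⁻¹² × 1.28×10⁻² / 7.53×10⁻⁵ = 5.27×10⁻⁹ F.
U = ½CV² = ½ × 5.27×10⁻⁹ × (2.94)² = 2.28×10⁻⁸ J.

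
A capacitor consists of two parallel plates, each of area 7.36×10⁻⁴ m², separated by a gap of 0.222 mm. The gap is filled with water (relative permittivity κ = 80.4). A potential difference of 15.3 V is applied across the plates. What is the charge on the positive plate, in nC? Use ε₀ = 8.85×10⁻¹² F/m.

Q ≈ 36.1 nC

C = κε₀A/d = 80.4 × 8.85×10⁻¹² × 7.36×10⁻⁴ / 2.22×10⁻⁴ = 2.36×10⁻⁹ F.
Q = CV = 2.36×10⁻⁹ × 15.3 = 3.61×10⁻⁸ C.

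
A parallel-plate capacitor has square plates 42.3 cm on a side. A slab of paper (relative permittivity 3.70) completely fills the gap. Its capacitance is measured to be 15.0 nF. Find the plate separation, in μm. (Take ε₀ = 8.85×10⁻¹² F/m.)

d ≈ 391 μm

A = (42.3 cm)² = 0.179 m².
d = κε₀A/C = 3.70 × 8.85×10⁻¹² × 0.179 / 1.50×10⁻⁸ = 3.91×10⁻⁴ m.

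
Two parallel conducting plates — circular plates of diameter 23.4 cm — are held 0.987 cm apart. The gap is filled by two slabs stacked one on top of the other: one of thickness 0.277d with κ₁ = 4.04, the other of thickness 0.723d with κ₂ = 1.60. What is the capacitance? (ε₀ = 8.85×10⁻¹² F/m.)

A = π(23.4/2 cm)² = 4.30×10⁻² m².
Stacked slabs ⇒ two capacitors in series, each with the full plate area.
C₁ = κ₁ε₀A/d₁ = 4.04 × 8.85×10⁻¹² × 4.30×10⁻² / 2.73×10⁻³ = 5.62×10⁻¹⁰ F.
C₂ = κ₂ε₀A/d₂ = 1.60 × 8.85×10⁻¹² × 4.30×10⁻² / 7.14×10⁻³ = 8.53×10⁻¹¹ F.
C = (1/C₁ + 1/C₂)⁻¹ = 7.41×10⁻¹¹ F.

74.1 pF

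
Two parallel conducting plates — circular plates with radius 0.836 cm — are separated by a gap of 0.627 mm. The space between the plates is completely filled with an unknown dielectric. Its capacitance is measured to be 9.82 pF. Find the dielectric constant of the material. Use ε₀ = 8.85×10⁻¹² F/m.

A = π(0.836 cm)² = 2.20×10⁻⁴ m².
κ = Cd/(ε₀A) = 9.82×10⁻¹² × 6.27×10⁻⁴ / (8.85×10⁻¹² × 2.20×10⁻⁴) = 3.17.

κ ≈ 3.17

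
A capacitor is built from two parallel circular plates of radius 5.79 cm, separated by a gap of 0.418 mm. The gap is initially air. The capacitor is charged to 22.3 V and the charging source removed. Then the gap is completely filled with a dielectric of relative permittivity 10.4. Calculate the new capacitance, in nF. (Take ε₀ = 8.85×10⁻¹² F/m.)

A = π(5.79 cm)² = 1.05×10⁻² m².
Initially C₁ = ε₀A/d = 8.85×10⁻¹² × 1.05×10⁻² / 4.18×10⁻⁴ = 2.23×10⁻¹⁰ F.
C = κε₀A/d scales with κ, so C₂/C₁ = κ = 10.4.
C₂ = 10.4 × 2.23×10⁻¹⁰ = 2.32×10⁻⁹ F.

C ≈ 2.32 nF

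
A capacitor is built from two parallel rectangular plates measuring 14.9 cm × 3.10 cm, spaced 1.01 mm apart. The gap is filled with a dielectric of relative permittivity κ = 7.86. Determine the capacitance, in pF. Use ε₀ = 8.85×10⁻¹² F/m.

A = 14.9 × 3.10 cm² = 4.62×10⁻³ m².
C = κε₀A/d = 7.86 × 8.85×10⁻¹² × 4.62×10⁻³ / 1.01×10⁻³ = 3.18×10⁻¹⁰ F.

C ≈ 318 pF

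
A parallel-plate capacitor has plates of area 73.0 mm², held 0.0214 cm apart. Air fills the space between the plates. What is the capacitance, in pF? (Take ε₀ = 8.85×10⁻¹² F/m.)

A = 73.0 mm² = 7.30×10⁻⁵ m².
C = ε₀A/d = 8.85×10⁻¹² × 7.30×10⁻⁵ / 2.14×10⁻⁴ = 3.02×10⁻¹² F.

C ≈ 3.02 pF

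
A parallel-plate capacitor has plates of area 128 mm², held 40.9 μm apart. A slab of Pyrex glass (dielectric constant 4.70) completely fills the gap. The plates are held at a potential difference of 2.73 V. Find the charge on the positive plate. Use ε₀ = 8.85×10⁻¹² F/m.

Q ≈ 355 pC

A = 128 mm² = 1.28×10⁻⁴ m².
C = κε₀A/d = 4.70 × 8.85×10⁻¹² × 1.28×10⁻⁴ / 4.09×10⁻⁵ = 1.30×10⁻¹⁰ F.
Q = CV = 1.30×10⁻¹⁰ × 2.73 = 3.55×10⁻¹⁰ C.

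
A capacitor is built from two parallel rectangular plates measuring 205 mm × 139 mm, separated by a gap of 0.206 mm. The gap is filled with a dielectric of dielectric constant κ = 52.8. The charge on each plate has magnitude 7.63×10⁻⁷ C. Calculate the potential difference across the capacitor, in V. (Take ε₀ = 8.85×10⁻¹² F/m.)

A = 205 × 139 mm² = 2.85×10⁻² m².
C = κε₀A/d = 52.8 × 8.85×10⁻¹² × 2.85×10⁻² / 2.06×10⁻⁴ = 6.46×10⁻⁸ F.
V = Q/C = 7.63×10⁻⁷ / 6.46×10⁻⁸ = 11.8 V.

V ≈ 11.8 V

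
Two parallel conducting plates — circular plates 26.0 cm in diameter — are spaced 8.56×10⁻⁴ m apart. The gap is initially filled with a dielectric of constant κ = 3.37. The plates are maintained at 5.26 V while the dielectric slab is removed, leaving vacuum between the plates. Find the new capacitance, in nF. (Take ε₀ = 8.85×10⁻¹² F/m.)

A = π(26.0/2 cm)² = 5.31×10⁻² m².
Initially C₁ = κε₀A/d = 3.37 × 8.85×10⁻¹² × 5.31×10⁻² / 8.56×10⁻⁴ = 1.85×10⁻⁹ F.
C = κε₀A/d scales with κ, so C₂/C₁ = 1/κ = 1/3.37 = 0.297.
C₂ = 0.297 × 1.85×10⁻⁹ = 5.49×10⁻¹⁰ F.

0.549 nF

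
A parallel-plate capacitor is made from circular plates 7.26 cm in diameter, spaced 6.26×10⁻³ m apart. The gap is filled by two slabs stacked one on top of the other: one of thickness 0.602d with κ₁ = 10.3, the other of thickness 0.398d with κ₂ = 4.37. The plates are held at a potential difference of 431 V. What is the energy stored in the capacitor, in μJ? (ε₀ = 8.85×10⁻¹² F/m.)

A = π(7.26/2 cm)² = 4.14×10⁻³ m².
Stacked slabs ⇒ two capacitors in series, each with the full plate area.
C₁ = κ₁ε₀A/d₁ = 10.3 × 8.85×10⁻¹² × 4.14×10⁻³ / 3.77×10⁻³ = 1.00×10⁻¹⁰ F.
C₂ = κ₂ε₀A/d₂ = 4.37 × 8.85×10⁻¹² × 4.14×10⁻³ / 2.49×10⁻³ = 6.43×10⁻¹¹ F.
C = (1/C₁ + 1/C₂)⁻¹ = 3.91×10⁻¹¹ F.
U = ½CV² = ½ × 3.91×10⁻¹¹ × (431)² = 3.64×10⁻⁶ J.

3.64 μJ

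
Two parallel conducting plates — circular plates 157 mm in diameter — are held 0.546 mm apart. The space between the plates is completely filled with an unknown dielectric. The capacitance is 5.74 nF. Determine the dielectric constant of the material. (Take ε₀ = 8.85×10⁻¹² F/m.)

A = π(157/2 mm)² = 1.94×10⁻² m².
κ = Cd/(ε₀A) = 5.74×10⁻⁹ × 5.46×10⁻⁴ / (8.85×10⁻¹² × 1.94×10⁻²) = 18.3.

κ ≈ 18.3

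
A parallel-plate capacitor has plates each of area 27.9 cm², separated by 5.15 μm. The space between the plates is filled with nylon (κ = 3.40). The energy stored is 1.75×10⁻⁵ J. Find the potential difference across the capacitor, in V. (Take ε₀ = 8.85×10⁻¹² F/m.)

46.3 V

A = 27.9 cm² = 2.79×10⁻³ m².
C = κε₀A/d = 3.40 × 8.85×10⁻¹² × 2.79×10⁻³ / 5.15×10⁻⁶ = 1.63×10⁻⁸ F.
V = √(2U/C) = √(2 × 1.75×10⁻⁵ / 1.63×10⁻⁸) = 46.3 V.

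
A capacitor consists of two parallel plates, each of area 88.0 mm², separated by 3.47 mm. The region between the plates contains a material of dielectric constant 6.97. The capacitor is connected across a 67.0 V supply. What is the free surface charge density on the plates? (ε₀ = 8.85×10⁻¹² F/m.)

σ ≈ 1.19 μC/m²

A = 88.0 mm² = 8.80×10⁻⁵ m².
C = κε₀A/d = 6.97 × 8.85×10⁻¹² × 8.80×10⁻⁵ / 3.47×10⁻³ = 1.56×10⁻¹² F.
σ = Q/A = CV/A = 1.56×10⁻¹² × 67.0 / 8.80×10⁻⁵ = 1.19×10⁻⁶ C/m².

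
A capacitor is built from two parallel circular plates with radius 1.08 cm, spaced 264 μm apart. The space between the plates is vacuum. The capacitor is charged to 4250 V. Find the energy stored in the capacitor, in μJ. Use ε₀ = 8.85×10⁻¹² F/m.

A = π(1.08 cm)² = 3.66×10⁻⁴ m².
C = ε₀A/d = 8.85×10⁻¹² × 3.66×10⁻⁴ / 2.64×10⁻⁴ = 1.23×10⁻¹¹ F.
U = ½CV² = ½ × 1.23×10⁻¹¹ × (4250)² = 1.11×10⁻⁴ J.

111 μJ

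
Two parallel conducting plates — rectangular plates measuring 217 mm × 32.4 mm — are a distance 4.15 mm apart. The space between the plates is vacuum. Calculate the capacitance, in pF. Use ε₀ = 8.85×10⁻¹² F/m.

A = 217 × 32.4 mm² = 7.03×10⁻³ m².
C = ε₀A/d = 8.85×10⁻¹² × 7.03×10⁻³ / 4.15×10⁻³ = 1.50×10⁻¹¹ F.

C ≈ 15.0 pF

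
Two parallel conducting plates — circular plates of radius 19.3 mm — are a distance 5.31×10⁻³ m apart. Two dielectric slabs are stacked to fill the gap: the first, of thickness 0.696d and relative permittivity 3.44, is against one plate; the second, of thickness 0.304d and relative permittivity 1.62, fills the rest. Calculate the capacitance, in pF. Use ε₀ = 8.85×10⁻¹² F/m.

A = π(19.3 mm)² = 1.17×10⁻³ m².
Stacked slabs ⇒ two capacitors in series, each with the full plate area.
C₁ = κ₁ε₀A/d₁ = 3.44 × 8.85×10⁻¹² × 1.17×10⁻³ / 3.70×10⁻³ = 9.64×10⁻¹² F.
C₂ = κ₂ε₀A/d₂ = 1.62 × 8.85×10⁻¹² × 1.17×10⁻³ / 1.61×10⁻³ = 1.04×10⁻¹¹ F.
C = (1/C₁ + 1/C₂)⁻¹ = 5.00×10⁻¹² F.

C ≈ 5.00 pF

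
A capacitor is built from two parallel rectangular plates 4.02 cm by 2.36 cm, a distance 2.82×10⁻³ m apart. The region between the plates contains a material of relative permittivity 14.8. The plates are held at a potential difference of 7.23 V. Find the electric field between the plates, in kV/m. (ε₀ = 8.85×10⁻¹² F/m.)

E ≈ 2.56 kV/m

E = V/d = 7.23 / 2.82×10⁻³ = 2.56×10³ V/m.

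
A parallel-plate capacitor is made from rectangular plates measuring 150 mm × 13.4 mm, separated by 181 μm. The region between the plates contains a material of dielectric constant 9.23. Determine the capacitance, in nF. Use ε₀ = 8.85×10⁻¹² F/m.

C ≈ 0.907 nF

A = 150 × 13.4 mm² = 2.01×10⁻³ m².
C = κε₀A/d = 9.23 × 8.85×10⁻¹² × 2.01×10⁻³ / 1.81×10⁻⁴ = 9.07×10⁻¹⁰ F.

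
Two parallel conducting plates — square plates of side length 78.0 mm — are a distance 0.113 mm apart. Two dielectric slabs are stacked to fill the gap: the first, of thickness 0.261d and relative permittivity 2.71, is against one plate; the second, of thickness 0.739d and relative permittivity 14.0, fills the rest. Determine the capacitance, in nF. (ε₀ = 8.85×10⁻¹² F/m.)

A = (78.0 mm)² = 6.08×10⁻³ m².
Stacked slabs ⇒ two capacitors in series, each with the full plate area.
C₁ = κ₁ε₀A/d₁ = 2.71 × 8.85×10⁻¹² × 6.08×10⁻³ / 2.95×10⁻⁵ = 4.95×10⁻⁹ F.
C₂ = κ₂ε₀A/d₂ = 14.0 × 8.85×10⁻¹² × 6.08×10⁻³ / 8.35×10⁻⁵ = 9.03×10⁻⁹ F.
C = (1/C₁ + 1/C₂)⁻¹ = 3.20×10⁻⁹ F.

3.20 nF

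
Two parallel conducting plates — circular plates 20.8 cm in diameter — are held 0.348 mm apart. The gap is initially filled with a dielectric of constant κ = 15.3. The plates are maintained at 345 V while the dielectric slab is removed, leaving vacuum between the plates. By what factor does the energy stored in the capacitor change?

Battery connected ⇒ V is held fixed.
C₂ = 0.0654 C₁ and U = ½CV², so U₂/U₁ = C₂/C₁ = 0.0654.

U₂/U₁ ≈ 0.0654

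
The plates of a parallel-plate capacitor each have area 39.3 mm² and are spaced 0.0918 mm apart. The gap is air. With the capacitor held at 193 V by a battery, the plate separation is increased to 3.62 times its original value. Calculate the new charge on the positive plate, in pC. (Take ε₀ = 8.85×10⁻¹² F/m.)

Q ≈ 202 pC

A = 39.3 mm² = 3.93×10⁻⁵ m².
Initially C₁ = ε₀A/d = 8.85×10⁻¹² × 3.93×10⁻⁵ / 9.18×10⁻⁵ = 3.79×10⁻¹² F.
Q₁ = 7.31×10⁻¹⁰ C.
Battery connected ⇒ V is held fixed. C₂ = 0.276 C₁ and Q = CV, so Q₂/Q₁ = C₂/C₁ = 0.276.
Q₂ = 0.276 × 7.31×10⁻¹⁰ = 2.02×10⁻¹⁰ C.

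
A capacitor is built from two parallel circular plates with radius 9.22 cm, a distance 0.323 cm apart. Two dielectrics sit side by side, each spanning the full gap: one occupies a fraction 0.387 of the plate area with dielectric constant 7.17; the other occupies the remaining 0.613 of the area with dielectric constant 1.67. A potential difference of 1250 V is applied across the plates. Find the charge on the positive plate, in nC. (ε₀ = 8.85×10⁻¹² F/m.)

A = π(9.22 cm)² = 2.67×10⁻² m².
Side-by-side slabs ⇒ two capacitors in parallel, each spanning the full gap.
C₁ = κ₁ε₀A₁/d = 7.17 × 8.85×10⁻¹² × 1.03×10⁻² / 3.23×10⁻³ = 2.03×10⁻¹⁰ F.
C₂ = κ₂ε₀A₂/d = 1.67 × 8.85×10⁻¹² × 1.64×10⁻² / 3.23×10⁻³ = 7.49×10⁻¹¹ F.
C = C₁ + C₂ = 2.78×10⁻¹⁰ F.
Q = CV = 2.78×10⁻¹⁰ × 1250 = 3.47×10⁻⁷ C.

Q ≈ 347 nC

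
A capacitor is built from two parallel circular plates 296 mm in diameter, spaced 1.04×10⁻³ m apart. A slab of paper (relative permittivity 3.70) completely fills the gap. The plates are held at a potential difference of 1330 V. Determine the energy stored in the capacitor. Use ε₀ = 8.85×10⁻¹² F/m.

U ≈ 1.92 mJ

A = π(296/2 mm)² = 6.88×10⁻² m².
C = κε₀A/d = 3.70 × 8.85×10⁻¹² × 6.88×10⁻² / 1.04×10⁻³ = 2.17×10⁻⁹ F.
U = ½CV² = ½ × 2.17×10⁻⁹ × (1330)² = 1.92×10⁻³ J.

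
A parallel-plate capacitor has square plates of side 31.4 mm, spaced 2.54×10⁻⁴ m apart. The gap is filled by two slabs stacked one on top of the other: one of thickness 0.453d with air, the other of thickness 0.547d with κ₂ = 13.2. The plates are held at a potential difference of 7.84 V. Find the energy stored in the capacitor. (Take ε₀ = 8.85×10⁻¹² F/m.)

2.14 nJ

A = (31.4 mm)² = 9.86×10⁻⁴ m².
Stacked slabs ⇒ two capacitors in series, each with the full plate area.
C₁ = κ₁ε₀A/d₁ = 1.00 × 8.85×10⁻¹² × 9.86×10⁻⁴ / 1.15×10⁻⁴ = 7.58×10⁻¹¹ F.
C₂ = κ₂ε₀A/d₂ = 13.2 × 8.85×10⁻¹² × 9.86×10⁻⁴ / 1.39×10⁻⁴ = 8.29×10⁻¹⁰ F.
C = (1/C₁ + 1/C₂)⁻¹ = 6.95×10⁻¹¹ F.
U = ½CV² = ½ × 6.95×10⁻¹¹ × (7.84)² = 2.14×10⁻⁹ J.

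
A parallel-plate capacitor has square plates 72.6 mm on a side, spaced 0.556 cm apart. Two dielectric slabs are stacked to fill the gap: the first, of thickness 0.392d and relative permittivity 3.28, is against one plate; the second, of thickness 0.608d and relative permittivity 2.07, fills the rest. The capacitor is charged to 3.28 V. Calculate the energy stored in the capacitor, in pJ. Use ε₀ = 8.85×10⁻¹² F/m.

U ≈ 109 pJ

A = (72.6 mm)² = 5.27×10⁻³ m².
Stacked slabs ⇒ two capacitors in series, each with the full plate area.
C₁ = κ₁ε₀A/d₁ = 3.28 × 8.85×10⁻¹² × 5.27×10⁻³ / 2.18×10⁻³ = 7.02×10⁻¹¹ F.
C₂ = κ₂ε₀A/d₂ = 2.07 × 8.85×10⁻¹² × 5.27×10⁻³ / 3.38×10⁻³ = 2.86×10⁻¹¹ F.
C = (1/C₁ + 1/C₂)⁻¹ = 2.03×10⁻¹¹ F.
U = ½CV² = ½ × 2.03×10⁻¹¹ × (3.28)² = 1.09×10⁻¹⁰ J.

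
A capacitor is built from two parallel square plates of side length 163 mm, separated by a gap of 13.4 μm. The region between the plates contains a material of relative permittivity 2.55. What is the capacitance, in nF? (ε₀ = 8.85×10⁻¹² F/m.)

A = (163 mm)² = 2.66×10⁻² m².
C = κε₀A/d = 2.55 × 8.85×10⁻¹² × 2.66×10⁻² / 1.34×10⁻⁵ = 4.47×10⁻⁸ F.

44.7 nF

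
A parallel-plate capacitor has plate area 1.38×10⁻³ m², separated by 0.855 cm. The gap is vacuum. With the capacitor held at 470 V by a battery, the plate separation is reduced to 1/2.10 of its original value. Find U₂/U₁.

U₂/U₁ ≈ 2.10

Battery connected ⇒ V is held fixed.
C₂ = 2.10 C₁ and U = ½CV², so U₂/U₁ = C₂/C₁ = 2.10.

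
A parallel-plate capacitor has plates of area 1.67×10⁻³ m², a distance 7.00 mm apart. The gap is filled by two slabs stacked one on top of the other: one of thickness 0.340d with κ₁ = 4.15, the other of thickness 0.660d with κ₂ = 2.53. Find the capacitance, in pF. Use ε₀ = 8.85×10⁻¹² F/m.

C ≈ 6.16 pF

Stacked slabs ⇒ two capacitors in series, each with the full plate area.
C₁ = κ₁ε₀A/d₁ = 4.15 × 8.85×10⁻¹² × 1.67×10⁻³ / 2.38×10⁻³ = 2.58×10⁻¹¹ F.
C₂ = κ₂ε₀A/d₂ = 2.53 × 8.85×10⁻¹² × 1.67×10⁻³ / 4.62×10⁻³ = 8.09×10⁻¹² F.
C = (1/C₁ + 1/C₂)⁻¹ = 6.16×10⁻¹² F.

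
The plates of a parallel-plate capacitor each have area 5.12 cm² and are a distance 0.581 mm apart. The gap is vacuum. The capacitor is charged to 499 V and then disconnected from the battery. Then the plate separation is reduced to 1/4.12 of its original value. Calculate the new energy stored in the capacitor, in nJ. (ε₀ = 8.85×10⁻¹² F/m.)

U ≈ 236 nJ

A = 5.12 cm² = 5.12×10⁻⁴ m².
Initially C₁ = ε₀A/d = 8.85×10⁻¹² × 5.12×10⁻⁴ / 5.81×10⁻⁴ = 7.80×10⁻¹² F.
U₁ = 9.71×10⁻⁷ J.
Isolated ⇒ Q is held fixed. C₂ = 4.12 C₁ and U = Q²/(2C), so U₂/U₁ = C₁/C₂ = 0.243.
U₂ = 0.243 × 9.71×10⁻⁷ = 2.36×10⁻⁷ J.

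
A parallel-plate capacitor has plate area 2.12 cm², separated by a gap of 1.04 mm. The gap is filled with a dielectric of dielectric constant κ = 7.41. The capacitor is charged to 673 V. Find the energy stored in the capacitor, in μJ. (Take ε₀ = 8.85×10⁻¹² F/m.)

U ≈ 3.03 μJ

A = 2.12 cm² = 2.12×10⁻⁴ m².
C = κε₀A/d = 7.41 × 8.85×10⁻¹² × 2.12×10⁻⁴ / 1.04×10⁻³ = 1.34×10⁻¹¹ F.
U = ½CV² = ½ × 1.34×10⁻¹¹ × (673)² = 3.03×10⁻⁶ J.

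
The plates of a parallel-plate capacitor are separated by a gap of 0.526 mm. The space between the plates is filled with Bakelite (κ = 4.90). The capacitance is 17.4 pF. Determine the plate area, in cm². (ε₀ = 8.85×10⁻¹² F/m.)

A ≈ 2.11 cm²

A = Cd/(κε₀) = 1.74×10⁻¹¹ × 5.26×10⁻⁴ / (4.90 × 8.85×10⁻¹²) = 2.11×10⁻⁴ m².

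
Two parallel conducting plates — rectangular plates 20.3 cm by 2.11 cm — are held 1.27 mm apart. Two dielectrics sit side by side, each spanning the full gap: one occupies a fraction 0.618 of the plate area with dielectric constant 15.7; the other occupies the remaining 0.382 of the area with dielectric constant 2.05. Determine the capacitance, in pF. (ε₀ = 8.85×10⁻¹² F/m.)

313 pF

A = 20.3 × 2.11 cm² = 4.28×10⁻³ m².
Side-by-side slabs ⇒ two capacitors in parallel, each spanning the full gap.
C₁ = κ₁ε₀A₁/d = 15.7 × 8.85×10⁻¹² × 2.65×10⁻³ / 1.27×10⁻³ = 2.90×10⁻¹⁰ F.
C₂ = κ₂ε₀A₂/d = 2.05 × 8.85×10⁻¹² × 1.64×10⁻³ / 1.27×10⁻³ = 2.34×10⁻¹¹ F.
C = C₁ + C₂ = 3.13×10⁻¹⁰ F.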